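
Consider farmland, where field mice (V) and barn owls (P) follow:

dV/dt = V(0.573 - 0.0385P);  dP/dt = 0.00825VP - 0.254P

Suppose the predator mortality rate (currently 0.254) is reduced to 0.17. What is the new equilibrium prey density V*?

At the interior fixed point, setting dP/dt = 0 with P > 0 fixes V* = (predator death rate)/(VP coefficient) — independent of the other coefficients.
With the change, V* = 0.17/0.00825 = 20.6; it falls from 30.8.

V* ≈ 20.6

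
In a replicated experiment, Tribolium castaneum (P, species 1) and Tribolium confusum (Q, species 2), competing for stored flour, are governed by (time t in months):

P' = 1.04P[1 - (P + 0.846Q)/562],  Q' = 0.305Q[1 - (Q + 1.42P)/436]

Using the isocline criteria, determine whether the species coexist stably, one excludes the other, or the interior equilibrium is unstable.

species 1 excludes species 2

Compare the nullcline intercepts: K1/α12 = 562/0.846 = 664 > K2 = 436; K2/α21 = 436/1.42 = 307 < K1 = 562.
Since the inequalities point opposite ways, species 1 can invade but species 2 cannot.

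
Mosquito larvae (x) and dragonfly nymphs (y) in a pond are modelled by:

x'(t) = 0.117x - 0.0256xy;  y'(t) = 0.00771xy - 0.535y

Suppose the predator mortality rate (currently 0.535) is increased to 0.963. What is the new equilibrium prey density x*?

At the interior fixed point, setting dy/dt = 0 with y > 0 fixes x* = (predator death rate)/(xy coefficient) — independent of the other coefficients.
With the change, x* = 0.963/0.00771 = 125; it rises from 69.4.

x* ≈ 125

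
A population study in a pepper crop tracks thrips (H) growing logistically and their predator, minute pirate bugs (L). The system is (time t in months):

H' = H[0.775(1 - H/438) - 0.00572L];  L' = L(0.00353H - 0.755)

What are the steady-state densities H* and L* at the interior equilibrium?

From dL/dt = 0 with L > 0: 0.00353H* = 0.755, so H* = 214.
Substitute into dH/dt = 0: 0.775(1 - 214/438) = 0.00572L*.
The bracket is 0.512, giving L* = 0.397/0.00572 = 69.3.

H* ≈ 214, L* ≈ 69.3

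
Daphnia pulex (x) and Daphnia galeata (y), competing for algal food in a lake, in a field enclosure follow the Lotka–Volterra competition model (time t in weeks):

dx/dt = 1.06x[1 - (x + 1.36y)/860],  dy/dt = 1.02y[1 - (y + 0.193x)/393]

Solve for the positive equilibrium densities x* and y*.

Setting both brackets to zero gives the nullclines x + 1.36y = 860 and 0.193x + y = 393.
Substituting y = 393 - 0.193x into the first: x(1 - 1.36·0.193) = 860 - 1.36·393.
So x* = 326/0.738 = 441, and then y* = 393 - 0.193·441 = 308.

x* ≈ 441, y* ≈ 308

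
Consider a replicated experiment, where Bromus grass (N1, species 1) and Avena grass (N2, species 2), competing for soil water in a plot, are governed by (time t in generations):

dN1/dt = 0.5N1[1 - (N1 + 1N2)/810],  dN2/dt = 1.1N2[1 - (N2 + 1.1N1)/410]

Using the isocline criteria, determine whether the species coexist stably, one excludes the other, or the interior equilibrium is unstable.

species 1 excludes species 2

Compare the nullcline intercepts: K1/α12 = 810/1 = 810 > K2 = 410; K2/α21 = 410/1.1 = 373 < K1 = 810.
Since the inequalities point opposite ways, species 1 can invade but species 2 cannot.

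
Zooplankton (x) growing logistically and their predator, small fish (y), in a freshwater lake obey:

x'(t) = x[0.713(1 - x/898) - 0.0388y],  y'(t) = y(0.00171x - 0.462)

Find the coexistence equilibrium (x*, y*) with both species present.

From dy/dt = 0 with y > 0: 0.00171x* = 0.462, so x* = 270.
Substitute into dx/dt = 0: 0.713(1 - 270/898) = 0.0388y*.
The bracket is 0.699, giving y* = 0.498/0.0388 = 12.8.

x* ≈ 270, y* ≈ 12.8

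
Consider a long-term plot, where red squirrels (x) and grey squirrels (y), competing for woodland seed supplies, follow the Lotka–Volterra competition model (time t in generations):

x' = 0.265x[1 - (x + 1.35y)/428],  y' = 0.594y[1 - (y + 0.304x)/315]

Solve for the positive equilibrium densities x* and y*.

Setting both brackets to zero gives the nullclines x + 1.35y = 428 and 0.304x + y = 315.
Substituting y = 315 - 0.304x into the first: x(1 - 1.35·0.304) = 428 - 1.35·315.
So x* = 2.75/0.59 = 4.66, and then y* = 315 - 0.304·4.66 = 314.

x* ≈ 4.66, y* ≈ 314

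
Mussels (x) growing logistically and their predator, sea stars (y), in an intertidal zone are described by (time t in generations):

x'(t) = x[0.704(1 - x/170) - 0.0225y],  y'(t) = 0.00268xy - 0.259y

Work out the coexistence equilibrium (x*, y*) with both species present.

From dy/dt = 0 with y > 0: 0.00268x* = 0.259, so x* = 96.6.
Substitute into dx/dt = 0: 0.704(1 - 96.6/170) = 0.0225y*.
The bracket is 0.432, giving y* = 0.304/0.0225 = 13.5.

x* ≈ 96.6, y* ≈ 13.5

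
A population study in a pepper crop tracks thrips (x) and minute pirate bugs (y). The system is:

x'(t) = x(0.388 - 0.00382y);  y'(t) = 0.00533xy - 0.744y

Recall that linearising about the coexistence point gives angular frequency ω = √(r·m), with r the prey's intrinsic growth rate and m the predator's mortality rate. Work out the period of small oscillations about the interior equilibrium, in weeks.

T ≈ 11.7 weeks

Here r = 0.388 and m = 0.744, so r·m = 0.289.
ω = √0.289 = 0.537 per week, hence T = 2π/ω ≈ 11.7 weeks.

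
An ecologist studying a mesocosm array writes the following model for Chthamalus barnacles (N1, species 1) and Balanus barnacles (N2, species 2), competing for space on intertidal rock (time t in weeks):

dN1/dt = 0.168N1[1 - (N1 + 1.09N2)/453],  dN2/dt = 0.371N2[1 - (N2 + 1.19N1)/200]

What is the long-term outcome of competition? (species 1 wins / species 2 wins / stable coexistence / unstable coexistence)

species 1 excludes species 2

Compare the nullcline intercepts: K1/α12 = 453/1.09 = 416 > K2 = 200; K2/α21 = 200/1.19 = 168 < K1 = 453.
Since the inequalities point opposite ways, species 1 can invade but species 2 cannot.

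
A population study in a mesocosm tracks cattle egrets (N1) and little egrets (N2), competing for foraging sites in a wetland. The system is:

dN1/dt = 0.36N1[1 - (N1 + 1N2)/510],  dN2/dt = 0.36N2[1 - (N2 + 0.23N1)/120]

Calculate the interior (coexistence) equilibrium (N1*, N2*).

N1* ≈ 506, N2* ≈ 3.51

Setting both brackets to zero gives the nullclines N1 + 1N2 = 510 and 0.23N1 + N2 = 120.
Substituting N2 = 120 - 0.23N1 into the first: N1(1 - 1·0.23) = 510 - 1·120.
So N1* = 390/0.77 = 506, and then N2* = 120 - 0.23·506 = 3.51.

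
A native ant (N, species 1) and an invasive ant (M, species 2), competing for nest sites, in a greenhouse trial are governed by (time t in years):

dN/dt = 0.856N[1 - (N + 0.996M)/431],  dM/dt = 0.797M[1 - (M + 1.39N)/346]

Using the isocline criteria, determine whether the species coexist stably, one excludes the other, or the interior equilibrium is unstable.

Compare the nullcline intercepts: K1/α12 = 431/0.996 = 433 > K2 = 346; K2/α21 = 346/1.39 = 249 < K1 = 431.
Since the inequalities point opposite ways, species 1 can invade but species 2 cannot.

species 1 excludes species 2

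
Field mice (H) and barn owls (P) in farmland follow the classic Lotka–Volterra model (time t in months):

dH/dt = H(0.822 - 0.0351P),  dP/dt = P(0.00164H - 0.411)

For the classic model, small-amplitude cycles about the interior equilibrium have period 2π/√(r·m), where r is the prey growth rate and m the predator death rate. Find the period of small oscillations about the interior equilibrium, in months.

T ≈ 10.8 months

Here r = 0.822 and m = 0.411, so r·m = 0.338.
ω = √0.338 = 0.581 per month, hence T = 2π/ω ≈ 10.8 months.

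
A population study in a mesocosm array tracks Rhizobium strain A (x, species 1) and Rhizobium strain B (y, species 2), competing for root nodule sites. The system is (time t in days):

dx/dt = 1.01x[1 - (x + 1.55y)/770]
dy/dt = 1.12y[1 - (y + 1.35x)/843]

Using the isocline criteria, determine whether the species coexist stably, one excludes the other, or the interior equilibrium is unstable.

unstable coexistence (outcome depends on initial conditions)

Compare the nullcline intercepts: K1/α12 = 770/1.55 = 497 < K2 = 843; K2/α21 = 843/1.35 = 624 < K1 = 770.
Since both are reversed, neither can invade when rare; the interior point is a saddle.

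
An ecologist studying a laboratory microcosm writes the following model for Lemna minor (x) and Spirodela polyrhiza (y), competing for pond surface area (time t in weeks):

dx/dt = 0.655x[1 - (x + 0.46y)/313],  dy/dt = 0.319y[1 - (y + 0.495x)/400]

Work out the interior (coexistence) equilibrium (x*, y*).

x* ≈ 167, y* ≈ 317

Setting both brackets to zero gives the nullclines x + 0.46y = 313 and 0.495x + y = 400.
Substituting y = 400 - 0.495x into the first: x(1 - 0.46·0.495) = 313 - 0.46·400.
So x* = 129/0.772 = 167, and then y* = 400 - 0.495·167 = 317.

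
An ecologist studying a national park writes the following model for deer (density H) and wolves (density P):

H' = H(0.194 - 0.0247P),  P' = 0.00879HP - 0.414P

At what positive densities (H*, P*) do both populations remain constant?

H* ≈ 47.1, P* ≈ 7.85

Set dP/dt = 0 with P > 0: 0.00879H - 0.414 = 0, so H* = 0.414/0.00879 = 47.1.
Set dH/dt = 0 with H > 0: 0.194 - 0.0247P = 0, so P* = 0.194/0.0247 = 7.85.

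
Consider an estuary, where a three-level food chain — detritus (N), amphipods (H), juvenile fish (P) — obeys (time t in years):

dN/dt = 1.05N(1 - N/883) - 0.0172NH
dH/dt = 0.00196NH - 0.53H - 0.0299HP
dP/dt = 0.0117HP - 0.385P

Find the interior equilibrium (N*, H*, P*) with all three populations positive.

From dP/dt = 0: 0.0117H* = 0.385, so H* = 32.9.
From dN/dt = 0: 1.05(1 - N*/883) = 0.0172·32.9, giving N* = 883·(1 - 0.539) = 407.
From dH/dt = 0: 0.00196·407 - 0.53 = 0.0299P*, so P* = 0.268/0.0299 = 8.96.

N* ≈ 407, H* ≈ 32.9, P* ≈ 8.96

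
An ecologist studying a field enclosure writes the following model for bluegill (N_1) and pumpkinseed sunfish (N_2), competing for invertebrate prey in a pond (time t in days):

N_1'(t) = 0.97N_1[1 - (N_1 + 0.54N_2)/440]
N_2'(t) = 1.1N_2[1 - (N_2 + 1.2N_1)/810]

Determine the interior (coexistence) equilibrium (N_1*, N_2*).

Setting both brackets to zero gives the nullclines N_1 + 0.54N_2 = 440 and 1.2N_1 + N_2 = 810.
Substituting N_2 = 810 - 1.2N_1 into the first: N_1(1 - 0.54·1.2) = 440 - 0.54·810.
So N_1* = 2.6/0.352 = 7.39, and then N_2* = 810 - 1.2·7.39 = 801.

N_1* ≈ 7.39, N_2* ≈ 801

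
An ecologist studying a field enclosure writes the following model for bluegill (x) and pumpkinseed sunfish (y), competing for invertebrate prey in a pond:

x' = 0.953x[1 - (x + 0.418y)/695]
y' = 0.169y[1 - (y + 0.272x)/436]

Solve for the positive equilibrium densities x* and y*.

x* ≈ 579, y* ≈ 279

Setting both brackets to zero gives the nullclines x + 0.418y = 695 and 0.272x + y = 436.
Substituting y = 436 - 0.272x into the first: x(1 - 0.418·0.272) = 695 - 0.418·436.
So x* = 513/0.886 = 579, and then y* = 436 - 0.272·579 = 279.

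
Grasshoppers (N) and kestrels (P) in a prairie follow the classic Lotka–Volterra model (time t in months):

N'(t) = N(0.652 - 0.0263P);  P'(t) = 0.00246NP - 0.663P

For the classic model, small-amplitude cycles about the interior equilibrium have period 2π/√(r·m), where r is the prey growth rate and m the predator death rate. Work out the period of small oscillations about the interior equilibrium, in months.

T ≈ 9.56 months

Here r = 0.652 and m = 0.663, so r·m = 0.432.
ω = √0.432 = 0.657 per month, hence T = 2π/ω ≈ 9.56 months.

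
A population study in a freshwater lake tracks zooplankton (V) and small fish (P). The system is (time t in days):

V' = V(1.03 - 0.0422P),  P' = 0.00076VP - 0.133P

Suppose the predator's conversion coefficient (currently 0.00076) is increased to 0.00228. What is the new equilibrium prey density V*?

At the interior fixed point, setting dP/dt = 0 with P > 0 fixes V* = (predator death rate)/(VP coefficient) — independent of the other coefficients.
With the change, V* = 0.133/0.00228 = 58.3; it falls from 175.

V* ≈ 58.3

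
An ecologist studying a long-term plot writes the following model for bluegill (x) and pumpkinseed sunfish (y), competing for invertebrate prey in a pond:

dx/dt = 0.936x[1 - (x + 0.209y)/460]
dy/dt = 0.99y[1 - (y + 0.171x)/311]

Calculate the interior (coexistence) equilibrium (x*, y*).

x* ≈ 410, y* ≈ 241

Setting both brackets to zero gives the nullclines x + 0.209y = 460 and 0.171x + y = 311.
Substituting y = 311 - 0.171x into the first: x(1 - 0.209·0.171) = 460 - 0.209·311.
So x* = 395/0.964 = 410, and then y* = 311 - 0.171·410 = 241.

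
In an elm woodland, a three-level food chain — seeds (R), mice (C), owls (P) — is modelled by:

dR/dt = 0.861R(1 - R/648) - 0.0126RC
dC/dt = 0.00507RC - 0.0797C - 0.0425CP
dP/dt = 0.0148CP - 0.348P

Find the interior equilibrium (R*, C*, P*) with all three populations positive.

R* ≈ 425, C* ≈ 23.5, P* ≈ 48.8

From dP/dt = 0: 0.0148C* = 0.348, so C* = 23.5.
From dR/dt = 0: 0.861(1 - R*/648) = 0.0126·23.5, giving R* = 648·(1 - 0.344) = 425.
From dC/dt = 0: 0.00507·425 - 0.0797 = 0.0425P*, so P* = 2.08/0.0425 = 48.8.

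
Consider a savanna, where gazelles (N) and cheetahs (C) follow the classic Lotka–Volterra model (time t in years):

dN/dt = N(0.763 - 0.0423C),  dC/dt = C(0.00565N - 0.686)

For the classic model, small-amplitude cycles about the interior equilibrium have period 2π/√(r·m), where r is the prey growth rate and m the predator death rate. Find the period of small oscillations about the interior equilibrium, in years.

Here r = 0.763 and m = 0.686, so r·m = 0.523.
ω = √0.523 = 0.723 per year, hence T = 2π/ω ≈ 8.68 years.

T ≈ 8.68 years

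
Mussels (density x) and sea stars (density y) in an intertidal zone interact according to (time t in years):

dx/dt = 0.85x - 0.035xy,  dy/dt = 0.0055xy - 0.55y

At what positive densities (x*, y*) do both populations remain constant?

Set dy/dt = 0 with y > 0: 0.0055x - 0.55 = 0, so x* = 0.55/0.0055 = 100.
Set dx/dt = 0 with x > 0: 0.85 - 0.035y = 0, so y* = 0.85/0.035 = 24.3.

x* ≈ 100, y* ≈ 24.3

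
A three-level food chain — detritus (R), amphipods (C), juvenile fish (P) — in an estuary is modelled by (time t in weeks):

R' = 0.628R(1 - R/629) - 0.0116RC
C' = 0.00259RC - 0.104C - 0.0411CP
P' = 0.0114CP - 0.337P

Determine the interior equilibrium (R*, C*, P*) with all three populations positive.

From dP/dt = 0: 0.0114C* = 0.337, so C* = 29.6.
From dR/dt = 0: 0.628(1 - R*/629) = 0.0116·29.6, giving R* = 629·(1 - 0.546) = 286.
From dC/dt = 0: 0.00259·286 - 0.104 = 0.0411P*, so P* = 0.636/0.0411 = 15.5.

R* ≈ 286, C* ≈ 29.6, P* ≈ 15.5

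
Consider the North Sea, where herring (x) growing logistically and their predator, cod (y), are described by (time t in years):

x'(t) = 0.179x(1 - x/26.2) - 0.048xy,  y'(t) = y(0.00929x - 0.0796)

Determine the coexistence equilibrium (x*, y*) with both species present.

From dy/dt = 0 with y > 0: 0.00929x* = 0.0796, so x* = 8.57.
Substitute into dx/dt = 0: 0.179(1 - 8.57/26.2) = 0.048y*.
The bracket is 0.673, giving y* = 0.12/0.048 = 2.51.

x* ≈ 8.57, y* ≈ 2.51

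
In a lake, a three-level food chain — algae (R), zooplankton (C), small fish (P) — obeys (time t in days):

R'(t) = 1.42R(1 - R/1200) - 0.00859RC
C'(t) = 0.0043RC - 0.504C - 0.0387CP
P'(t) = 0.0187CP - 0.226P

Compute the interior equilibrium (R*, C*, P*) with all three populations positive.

From dP/dt = 0: 0.0187C* = 0.226, so C* = 12.1.
From dR/dt = 0: 1.42(1 - R*/1200) = 0.00859·12.1, giving R* = 1200·(1 - 0.0731) = 1110.
From dC/dt = 0: 0.0043·1110 - 0.504 = 0.0387P*, so P* = 4.28/0.0387 = 111.

R* ≈ 1110, C* ≈ 12.1, P* ≈ 111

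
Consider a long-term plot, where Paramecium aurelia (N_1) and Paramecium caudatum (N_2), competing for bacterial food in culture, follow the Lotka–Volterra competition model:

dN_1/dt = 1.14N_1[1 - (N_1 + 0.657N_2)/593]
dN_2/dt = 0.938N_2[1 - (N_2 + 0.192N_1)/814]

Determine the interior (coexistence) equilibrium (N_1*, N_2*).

Setting both brackets to zero gives the nullclines N_1 + 0.657N_2 = 593 and 0.192N_1 + N_2 = 814.
Substituting N_2 = 814 - 0.192N_1 into the first: N_1(1 - 0.657·0.192) = 593 - 0.657·814.
So N_1* = 58.2/0.874 = 66.6, and then N_2* = 814 - 0.192·66.6 = 801.

N_1* ≈ 66.6, N_2* ≈ 801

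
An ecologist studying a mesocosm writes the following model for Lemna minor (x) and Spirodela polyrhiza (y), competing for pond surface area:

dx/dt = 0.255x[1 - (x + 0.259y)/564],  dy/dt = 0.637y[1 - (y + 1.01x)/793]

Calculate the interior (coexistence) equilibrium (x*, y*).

x* ≈ 486, y* ≈ 302

Setting both brackets to zero gives the nullclines x + 0.259y = 564 and 1.01x + y = 793.
Substituting y = 793 - 1.01x into the first: x(1 - 0.259·1.01) = 564 - 0.259·793.
So x* = 359/0.738 = 486, and then y* = 793 - 1.01·486 = 302.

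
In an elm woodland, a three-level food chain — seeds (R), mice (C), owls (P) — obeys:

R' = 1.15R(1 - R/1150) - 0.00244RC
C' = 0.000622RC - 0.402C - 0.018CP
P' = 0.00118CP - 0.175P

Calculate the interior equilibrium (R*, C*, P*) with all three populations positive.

R* ≈ 788, C* ≈ 148, P* ≈ 4.9

From dP/dt = 0: 0.00118C* = 0.175, so C* = 148.
From dR/dt = 0: 1.15(1 - R*/1150) = 0.00244·148, giving R* = 1150·(1 - 0.315) = 788.
From dC/dt = 0: 0.000622·788 - 0.402 = 0.018P*, so P* = 0.0882/0.018 = 4.9.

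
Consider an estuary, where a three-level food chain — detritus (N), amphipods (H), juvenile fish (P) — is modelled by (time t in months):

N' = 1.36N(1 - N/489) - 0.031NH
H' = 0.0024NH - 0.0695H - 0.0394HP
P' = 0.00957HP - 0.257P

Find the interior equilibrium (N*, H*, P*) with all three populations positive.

From dP/dt = 0: 0.00957H* = 0.257, so H* = 26.9.
From dN/dt = 0: 1.36(1 - N*/489) = 0.031·26.9, giving N* = 489·(1 - 0.612) = 190.
From dH/dt = 0: 0.0024·190 - 0.0695 = 0.0394P*, so P* = 0.386/0.0394 = 9.79.

N* ≈ 190, H* ≈ 26.9, P* ≈ 9.79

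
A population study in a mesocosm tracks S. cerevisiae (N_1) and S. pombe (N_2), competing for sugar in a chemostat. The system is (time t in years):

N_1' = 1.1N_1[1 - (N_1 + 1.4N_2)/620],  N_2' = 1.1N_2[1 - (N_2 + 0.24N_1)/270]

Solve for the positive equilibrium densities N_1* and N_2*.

N_1* ≈ 364, N_2* ≈ 183

Setting both brackets to zero gives the nullclines N_1 + 1.4N_2 = 620 and 0.24N_1 + N_2 = 270.
Substituting N_2 = 270 - 0.24N_1 into the first: N_1(1 - 1.4·0.24) = 620 - 1.4·270.
So N_1* = 242/0.664 = 364, and then N_2* = 270 - 0.24·364 = 183.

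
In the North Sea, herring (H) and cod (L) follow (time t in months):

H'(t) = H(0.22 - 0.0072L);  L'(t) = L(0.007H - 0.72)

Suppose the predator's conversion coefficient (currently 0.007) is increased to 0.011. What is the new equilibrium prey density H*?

At the interior fixed point, setting dL/dt = 0 with L > 0 fixes H* = (predator death rate)/(HL coefficient) — independent of the other coefficients.
With the change, H* = 0.72/0.011 = 65.5; it falls from 103.

H* ≈ 65.5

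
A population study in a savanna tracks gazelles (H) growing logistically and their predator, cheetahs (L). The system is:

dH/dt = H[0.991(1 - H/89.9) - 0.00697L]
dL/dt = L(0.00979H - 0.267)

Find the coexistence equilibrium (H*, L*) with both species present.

From dL/dt = 0 with L > 0: 0.00979H* = 0.267, so H* = 27.3.
Substitute into dH/dt = 0: 0.991(1 - 27.3/89.9) = 0.00697L*.
The bracket is 0.697, giving L* = 0.69/0.00697 = 99.

H* ≈ 27.3, L* ≈ 99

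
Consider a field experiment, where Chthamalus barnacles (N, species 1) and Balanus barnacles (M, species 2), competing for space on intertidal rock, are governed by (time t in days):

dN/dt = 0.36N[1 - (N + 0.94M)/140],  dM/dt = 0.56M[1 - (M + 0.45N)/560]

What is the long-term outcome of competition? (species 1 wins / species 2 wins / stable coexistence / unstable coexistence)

Compare the nullcline intercepts: K1/α12 = 140/0.94 = 149 < K2 = 560; K2/α21 = 560/0.45 = 1240 > K1 = 140.
Since the inequalities point opposite ways, species 2 can invade but species 1 cannot.

species 2 excludes species 1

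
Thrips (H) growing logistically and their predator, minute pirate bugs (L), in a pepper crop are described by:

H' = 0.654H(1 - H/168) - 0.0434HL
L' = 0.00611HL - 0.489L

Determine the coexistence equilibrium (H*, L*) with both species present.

From dL/dt = 0 with L > 0: 0.00611H* = 0.489, so H* = 80.
Substitute into dH/dt = 0: 0.654(1 - 80/168) = 0.0434L*.
The bracket is 0.524, giving L* = 0.342/0.0434 = 7.89.

H* ≈ 80, L* ≈ 7.89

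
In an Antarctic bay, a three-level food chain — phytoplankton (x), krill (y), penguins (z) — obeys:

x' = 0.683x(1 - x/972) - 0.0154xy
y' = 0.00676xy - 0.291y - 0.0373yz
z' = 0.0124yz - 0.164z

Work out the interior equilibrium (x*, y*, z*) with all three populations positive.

x* ≈ 682, y* ≈ 13.2, z* ≈ 116

From dz/dt = 0: 0.0124y* = 0.164, so y* = 13.2.
From dx/dt = 0: 0.683(1 - x*/972) = 0.0154·13.2, giving x* = 972·(1 - 0.298) = 682.
From dy/dt = 0: 0.00676·682 - 0.291 = 0.0373z*, so z* = 4.32/0.0373 = 116.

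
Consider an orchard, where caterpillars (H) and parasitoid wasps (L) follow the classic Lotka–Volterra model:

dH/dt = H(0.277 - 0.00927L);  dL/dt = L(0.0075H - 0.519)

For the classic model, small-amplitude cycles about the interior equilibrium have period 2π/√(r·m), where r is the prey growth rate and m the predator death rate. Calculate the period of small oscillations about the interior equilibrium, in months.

T ≈ 16.6 months

Here r = 0.277 and m = 0.519, so r·m = 0.144.
ω = √0.144 = 0.379 per month, hence T = 2π/ω ≈ 16.6 months.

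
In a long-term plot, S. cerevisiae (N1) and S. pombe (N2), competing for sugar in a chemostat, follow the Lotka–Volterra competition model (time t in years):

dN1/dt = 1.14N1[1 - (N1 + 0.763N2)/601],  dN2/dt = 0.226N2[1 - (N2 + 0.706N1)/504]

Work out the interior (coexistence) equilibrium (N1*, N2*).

Setting both brackets to zero gives the nullclines N1 + 0.763N2 = 601 and 0.706N1 + N2 = 504.
Substituting N2 = 504 - 0.706N1 into the first: N1(1 - 0.763·0.706) = 601 - 0.763·504.
So N1* = 216/0.461 = 469, and then N2* = 504 - 0.706·469 = 173.

N1* ≈ 469, N2* ≈ 173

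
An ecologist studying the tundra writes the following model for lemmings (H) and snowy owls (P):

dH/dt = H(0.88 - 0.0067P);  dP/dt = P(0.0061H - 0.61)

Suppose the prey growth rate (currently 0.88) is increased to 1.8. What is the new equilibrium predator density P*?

P* ≈ 269

At the interior fixed point, setting dH/dt = 0 with H > 0 fixes P* = (prey growth rate)/(HP coefficient) — independent of the other coefficients.
With the change, P* = 1.8/0.0067 = 269; it rises from 131.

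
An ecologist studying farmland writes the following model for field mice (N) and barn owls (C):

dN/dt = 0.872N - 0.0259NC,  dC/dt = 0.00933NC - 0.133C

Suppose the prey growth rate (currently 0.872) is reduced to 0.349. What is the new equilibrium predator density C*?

C* ≈ 13.5

At the interior fixed point, setting dN/dt = 0 with N > 0 fixes C* = (prey growth rate)/(NC coefficient) — independent of the other coefficients.
With the change, C* = 0.349/0.0259 = 13.5; it falls from 33.7.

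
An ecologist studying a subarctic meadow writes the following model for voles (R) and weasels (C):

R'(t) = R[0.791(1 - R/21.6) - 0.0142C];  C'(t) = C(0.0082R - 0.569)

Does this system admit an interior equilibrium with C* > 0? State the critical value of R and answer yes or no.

Threshold R = 69.4; K < 69.4, so no, the predator goes extinct.

The predator equation gives dC/dt > 0 only when R > 0.569/0.0082 = 69.4.
Without the predator, R → K = 21.6. Since 21.6 < 69.4, the predator cannot invade.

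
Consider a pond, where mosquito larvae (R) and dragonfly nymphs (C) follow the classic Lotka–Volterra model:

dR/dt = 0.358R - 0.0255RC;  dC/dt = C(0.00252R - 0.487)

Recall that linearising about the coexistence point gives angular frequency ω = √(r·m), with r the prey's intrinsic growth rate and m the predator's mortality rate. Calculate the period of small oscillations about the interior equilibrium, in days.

Here r = 0.358 and m = 0.487, so r·m = 0.174.
ω = √0.174 = 0.418 per day, hence T = 2π/ω ≈ 15 days.

T ≈ 15 days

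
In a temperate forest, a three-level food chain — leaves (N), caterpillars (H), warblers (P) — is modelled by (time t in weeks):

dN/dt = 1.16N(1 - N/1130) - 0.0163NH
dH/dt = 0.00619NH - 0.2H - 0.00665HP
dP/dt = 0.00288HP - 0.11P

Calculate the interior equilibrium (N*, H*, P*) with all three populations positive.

N* ≈ 524, H* ≈ 38.2, P* ≈ 457

From dP/dt = 0: 0.00288H* = 0.11, so H* = 38.2.
From dN/dt = 0: 1.16(1 - N*/1130) = 0.0163·38.2, giving N* = 1130·(1 - 0.537) = 524.
From dH/dt = 0: 0.00619·524 - 0.2 = 0.00665P*, so P* = 3.04/0.00665 = 457.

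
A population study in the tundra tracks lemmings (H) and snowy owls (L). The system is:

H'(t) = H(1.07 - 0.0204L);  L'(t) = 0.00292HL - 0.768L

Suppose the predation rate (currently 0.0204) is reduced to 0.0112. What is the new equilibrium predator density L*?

At the interior fixed point, setting dH/dt = 0 with H > 0 fixes L* = (prey growth rate)/(HL coefficient) — independent of the other coefficients.
With the change, L* = 1.07/0.0112 = 95.5; it rises from 52.5.

L* ≈ 95.5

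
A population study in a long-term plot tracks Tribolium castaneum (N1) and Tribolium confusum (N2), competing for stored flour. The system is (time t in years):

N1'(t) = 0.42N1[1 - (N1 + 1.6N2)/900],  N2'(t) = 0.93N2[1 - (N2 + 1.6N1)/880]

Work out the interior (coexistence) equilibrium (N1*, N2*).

N1* ≈ 326, N2* ≈ 359

Setting both brackets to zero gives the nullclines N1 + 1.6N2 = 900 and 1.6N1 + N2 = 880.
Substituting N2 = 880 - 1.6N1 into the first: N1(1 - 1.6·1.6) = 900 - 1.6·880.
So N1* = -508/-1.56 = 326, and then N2* = 880 - 1.6·326 = 359.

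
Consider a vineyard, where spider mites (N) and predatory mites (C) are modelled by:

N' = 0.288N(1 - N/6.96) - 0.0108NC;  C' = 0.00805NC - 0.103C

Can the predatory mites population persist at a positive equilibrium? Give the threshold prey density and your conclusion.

Threshold N = 12.8; K < 12.8, so no, the predator goes extinct.

The predator equation gives dC/dt > 0 only when N > 0.103/0.00805 = 12.8.
Without the predator, N → K = 6.96. Since 6.96 < 12.8, the predator cannot invade.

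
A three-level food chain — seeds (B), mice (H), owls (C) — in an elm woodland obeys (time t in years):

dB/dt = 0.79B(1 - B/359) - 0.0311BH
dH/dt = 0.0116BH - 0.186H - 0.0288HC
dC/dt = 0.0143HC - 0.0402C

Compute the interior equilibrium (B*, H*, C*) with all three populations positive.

B* ≈ 319, H* ≈ 2.81, C* ≈ 122

From dC/dt = 0: 0.0143H* = 0.0402, so H* = 2.81.
From dB/dt = 0: 0.79(1 - B*/359) = 0.0311·2.81, giving B* = 359·(1 - 0.111) = 319.
From dH/dt = 0: 0.0116·319 - 0.186 = 0.0288C*, so C* = 3.52/0.0288 = 122.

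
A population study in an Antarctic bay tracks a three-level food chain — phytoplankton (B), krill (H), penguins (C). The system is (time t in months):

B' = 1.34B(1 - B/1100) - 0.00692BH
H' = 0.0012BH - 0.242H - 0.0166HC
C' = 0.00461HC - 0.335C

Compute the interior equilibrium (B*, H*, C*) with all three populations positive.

From dC/dt = 0: 0.00461H* = 0.335, so H* = 72.7.
From dB/dt = 0: 1.34(1 - B*/1100) = 0.00692·72.7, giving B* = 1100·(1 - 0.375) = 687.
From dH/dt = 0: 0.0012·687 - 0.242 = 0.0166C*, so C* = 0.583/0.0166 = 35.1.

B* ≈ 687, H* ≈ 72.7, C* ≈ 35.1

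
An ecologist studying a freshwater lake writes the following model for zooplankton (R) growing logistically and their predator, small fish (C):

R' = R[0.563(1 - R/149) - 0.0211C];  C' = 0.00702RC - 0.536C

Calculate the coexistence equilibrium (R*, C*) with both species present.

From dC/dt = 0 with C > 0: 0.00702R* = 0.536, so R* = 76.4.
Substitute into dR/dt = 0: 0.563(1 - 76.4/149) = 0.0211C*.
The bracket is 0.488, giving C* = 0.274/0.0211 = 13.

R* ≈ 76.4, C* ≈ 13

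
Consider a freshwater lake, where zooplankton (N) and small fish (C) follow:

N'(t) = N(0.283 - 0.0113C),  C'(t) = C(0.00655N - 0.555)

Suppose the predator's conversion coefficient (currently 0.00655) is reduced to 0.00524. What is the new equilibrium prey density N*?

At the interior fixed point, setting dC/dt = 0 with C > 0 fixes N* = (predator death rate)/(NC coefficient) — independent of the other coefficients.
With the change, N* = 0.555/0.00524 = 106; it rises from 84.7.

N* ≈ 106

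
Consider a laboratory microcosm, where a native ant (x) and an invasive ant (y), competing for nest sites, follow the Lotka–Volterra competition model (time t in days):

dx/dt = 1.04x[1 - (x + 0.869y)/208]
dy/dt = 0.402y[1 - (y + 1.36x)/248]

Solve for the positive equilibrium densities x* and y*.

Setting both brackets to zero gives the nullclines x + 0.869y = 208 and 1.36x + y = 248.
Substituting y = 248 - 1.36x into the first: x(1 - 0.869·1.36) = 208 - 0.869·248.
So x* = -7.51/-0.182 = 41.3, and then y* = 248 - 1.36·41.3 = 192.

x* ≈ 41.3, y* ≈ 192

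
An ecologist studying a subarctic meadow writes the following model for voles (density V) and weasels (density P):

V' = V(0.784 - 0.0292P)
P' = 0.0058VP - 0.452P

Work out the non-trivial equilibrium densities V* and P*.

V* ≈ 77.9, P* ≈ 26.8

Set dP/dt = 0 with P > 0: 0.0058V - 0.452 = 0, so V* = 0.452/0.0058 = 77.9.
Set dV/dt = 0 with V > 0: 0.784 - 0.0292P = 0, so P* = 0.784/0.0292 = 26.8.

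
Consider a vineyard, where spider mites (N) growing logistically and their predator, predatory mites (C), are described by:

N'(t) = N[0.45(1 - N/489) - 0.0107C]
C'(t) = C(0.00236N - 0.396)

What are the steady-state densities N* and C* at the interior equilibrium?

From dC/dt = 0 with C > 0: 0.00236N* = 0.396, so N* = 168.
Substitute into dN/dt = 0: 0.45(1 - 168/489) = 0.0107C*.
The bracket is 0.657, giving C* = 0.296/0.0107 = 27.6.

N* ≈ 168, C* ≈ 27.6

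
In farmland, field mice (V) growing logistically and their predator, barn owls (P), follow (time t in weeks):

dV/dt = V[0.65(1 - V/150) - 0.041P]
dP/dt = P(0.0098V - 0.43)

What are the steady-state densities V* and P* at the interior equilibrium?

V* ≈ 43.9, P* ≈ 11.2

From dP/dt = 0 with P > 0: 0.0098V* = 0.43, so V* = 43.9.
Substitute into dV/dt = 0: 0.65(1 - 43.9/150) = 0.041P*.
The bracket is 0.707, giving P* = 0.46/0.041 = 11.2.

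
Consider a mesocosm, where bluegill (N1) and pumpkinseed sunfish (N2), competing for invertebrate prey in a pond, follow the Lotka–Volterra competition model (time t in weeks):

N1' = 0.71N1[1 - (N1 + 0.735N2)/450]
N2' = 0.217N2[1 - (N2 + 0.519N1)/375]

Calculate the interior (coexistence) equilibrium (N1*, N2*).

Setting both brackets to zero gives the nullclines N1 + 0.735N2 = 450 and 0.519N1 + N2 = 375.
Substituting N2 = 375 - 0.519N1 into the first: N1(1 - 0.735·0.519) = 450 - 0.735·375.
So N1* = 174/0.619 = 282, and then N2* = 375 - 0.519·282 = 229.

N1* ≈ 282, N2* ≈ 229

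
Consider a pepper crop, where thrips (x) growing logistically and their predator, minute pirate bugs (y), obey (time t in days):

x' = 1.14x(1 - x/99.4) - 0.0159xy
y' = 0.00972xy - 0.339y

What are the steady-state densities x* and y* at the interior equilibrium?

From dy/dt = 0 with y > 0: 0.00972x* = 0.339, so x* = 34.9.
Substitute into dx/dt = 0: 1.14(1 - 34.9/99.4) = 0.0159y*.
The bracket is 0.649, giving y* = 0.74/0.0159 = 46.5.

x* ≈ 34.9, y* ≈ 46.5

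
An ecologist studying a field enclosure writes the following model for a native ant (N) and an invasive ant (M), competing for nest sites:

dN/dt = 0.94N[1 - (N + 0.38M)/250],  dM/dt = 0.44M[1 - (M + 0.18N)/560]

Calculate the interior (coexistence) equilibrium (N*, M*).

N* ≈ 39.9, M* ≈ 553

Setting both brackets to zero gives the nullclines N + 0.38M = 250 and 0.18N + M = 560.
Substituting M = 560 - 0.18N into the first: N(1 - 0.38·0.18) = 250 - 0.38·560.
So N* = 37.2/0.932 = 39.9, and then M* = 560 - 0.18·39.9 = 553.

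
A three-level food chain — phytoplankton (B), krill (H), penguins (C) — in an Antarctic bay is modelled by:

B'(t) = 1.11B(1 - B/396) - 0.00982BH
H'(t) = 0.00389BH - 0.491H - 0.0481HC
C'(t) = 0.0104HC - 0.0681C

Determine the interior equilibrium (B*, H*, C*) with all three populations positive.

From dC/dt = 0: 0.0104H* = 0.0681, so H* = 6.55.
From dB/dt = 0: 1.11(1 - B*/396) = 0.00982·6.55, giving B* = 396·(1 - 0.0579) = 373.
From dH/dt = 0: 0.00389·373 - 0.491 = 0.0481C*, so C* = 0.96/0.0481 = 20.

B* ≈ 373, H* ≈ 6.55, C* ≈ 20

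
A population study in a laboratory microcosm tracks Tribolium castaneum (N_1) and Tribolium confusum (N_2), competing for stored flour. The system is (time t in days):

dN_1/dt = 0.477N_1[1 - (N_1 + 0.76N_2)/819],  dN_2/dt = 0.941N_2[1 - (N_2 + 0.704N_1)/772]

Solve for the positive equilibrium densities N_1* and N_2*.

N_1* ≈ 500, N_2* ≈ 420

Setting both brackets to zero gives the nullclines N_1 + 0.76N_2 = 819 and 0.704N_1 + N_2 = 772.
Substituting N_2 = 772 - 0.704N_1 into the first: N_1(1 - 0.76·0.704) = 819 - 0.76·772.
So N_1* = 232/0.465 = 500, and then N_2* = 772 - 0.704·500 = 420.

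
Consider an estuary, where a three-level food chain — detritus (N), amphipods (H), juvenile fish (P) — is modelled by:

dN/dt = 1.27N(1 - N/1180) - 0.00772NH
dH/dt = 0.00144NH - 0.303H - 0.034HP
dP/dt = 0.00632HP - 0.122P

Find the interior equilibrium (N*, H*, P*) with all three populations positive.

N* ≈ 1040, H* ≈ 19.3, P* ≈ 35.2

From dP/dt = 0: 0.00632H* = 0.122, so H* = 19.3.
From dN/dt = 0: 1.27(1 - N*/1180) = 0.00772·19.3, giving N* = 1180·(1 - 0.117) = 1040.
From dH/dt = 0: 0.00144·1040 - 0.303 = 0.034P*, so P* = 1.2/0.034 = 35.2.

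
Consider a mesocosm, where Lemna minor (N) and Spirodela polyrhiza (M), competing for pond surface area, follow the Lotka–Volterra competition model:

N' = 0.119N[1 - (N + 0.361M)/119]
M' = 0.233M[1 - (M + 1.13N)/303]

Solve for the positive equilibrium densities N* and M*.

Setting both brackets to zero gives the nullclines N + 0.361M = 119 and 1.13N + M = 303.
Substituting M = 303 - 1.13N into the first: N(1 - 0.361·1.13) = 119 - 0.361·303.
So N* = 9.62/0.592 = 16.2, and then M* = 303 - 1.13·16.2 = 285.

N* ≈ 16.2, M* ≈ 285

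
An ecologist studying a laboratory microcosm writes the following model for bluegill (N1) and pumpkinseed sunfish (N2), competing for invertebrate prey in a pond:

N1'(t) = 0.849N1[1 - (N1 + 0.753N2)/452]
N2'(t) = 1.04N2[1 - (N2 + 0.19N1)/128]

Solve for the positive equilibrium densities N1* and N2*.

Setting both brackets to zero gives the nullclines N1 + 0.753N2 = 452 and 0.19N1 + N2 = 128.
Substituting N2 = 128 - 0.19N1 into the first: N1(1 - 0.753·0.19) = 452 - 0.753·128.
So N1* = 356/0.857 = 415, and then N2* = 128 - 0.19·415 = 49.2.

N1* ≈ 415, N2* ≈ 49.2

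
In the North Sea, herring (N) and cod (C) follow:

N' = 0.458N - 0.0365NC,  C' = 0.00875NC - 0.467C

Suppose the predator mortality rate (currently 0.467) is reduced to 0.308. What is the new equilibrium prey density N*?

N* ≈ 35.2

At the interior fixed point, setting dC/dt = 0 with C > 0 fixes N* = (predator death rate)/(NC coefficient) — independent of the other coefficients.
With the change, N* = 0.308/0.00875 = 35.2; it falls from 53.4.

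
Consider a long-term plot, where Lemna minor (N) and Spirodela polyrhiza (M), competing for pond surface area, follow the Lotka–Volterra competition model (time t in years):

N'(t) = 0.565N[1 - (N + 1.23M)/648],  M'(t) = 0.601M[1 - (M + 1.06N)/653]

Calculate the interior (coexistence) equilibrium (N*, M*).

N* ≈ 511, M* ≈ 112

Setting both brackets to zero gives the nullclines N + 1.23M = 648 and 1.06N + M = 653.
Substituting M = 653 - 1.06N into the first: N(1 - 1.23·1.06) = 648 - 1.23·653.
So N* = -155/-0.304 = 511, and then M* = 653 - 1.06·511 = 112.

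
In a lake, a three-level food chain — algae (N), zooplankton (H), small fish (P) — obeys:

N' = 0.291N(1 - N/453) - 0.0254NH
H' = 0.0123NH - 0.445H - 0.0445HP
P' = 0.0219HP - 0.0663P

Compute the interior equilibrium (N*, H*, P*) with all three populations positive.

From dP/dt = 0: 0.0219H* = 0.0663, so H* = 3.03.
From dN/dt = 0: 0.291(1 - N*/453) = 0.0254·3.03, giving N* = 453·(1 - 0.264) = 333.
From dH/dt = 0: 0.0123·333 - 0.445 = 0.0445P*, so P* = 3.65/0.0445 = 82.1.

N* ≈ 333, H* ≈ 3.03, P* ≈ 82.1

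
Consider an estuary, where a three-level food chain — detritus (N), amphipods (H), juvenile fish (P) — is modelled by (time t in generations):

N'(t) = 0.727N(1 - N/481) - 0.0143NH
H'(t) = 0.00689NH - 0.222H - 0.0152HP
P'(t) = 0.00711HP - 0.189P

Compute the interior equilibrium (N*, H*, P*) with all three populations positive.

From dP/dt = 0: 0.00711H* = 0.189, so H* = 26.6.
From dN/dt = 0: 0.727(1 - N*/481) = 0.0143·26.6, giving N* = 481·(1 - 0.523) = 229.
From dH/dt = 0: 0.00689·229 - 0.222 = 0.0152P*, so P* = 1.36/0.0152 = 89.4.

N* ≈ 229, H* ≈ 26.6, P* ≈ 89.4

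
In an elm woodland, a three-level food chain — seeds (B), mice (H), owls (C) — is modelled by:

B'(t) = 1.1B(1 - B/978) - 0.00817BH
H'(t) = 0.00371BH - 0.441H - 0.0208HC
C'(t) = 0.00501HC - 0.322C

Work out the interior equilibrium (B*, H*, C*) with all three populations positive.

B* ≈ 511, H* ≈ 64.3, C* ≈ 70

From dC/dt = 0: 0.00501H* = 0.322, so H* = 64.3.
From dB/dt = 0: 1.1(1 - B*/978) = 0.00817·64.3, giving B* = 978·(1 - 0.477) = 511.
From dH/dt = 0: 0.00371·511 - 0.441 = 0.0208C*, so C* = 1.46/0.0208 = 70.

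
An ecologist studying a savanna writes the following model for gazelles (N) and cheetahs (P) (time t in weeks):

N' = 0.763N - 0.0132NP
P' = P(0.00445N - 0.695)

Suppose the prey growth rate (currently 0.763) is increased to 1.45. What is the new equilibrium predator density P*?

At the interior fixed point, setting dN/dt = 0 with N > 0 fixes P* = (prey growth rate)/(NP coefficient) — independent of the other coefficients.
With the change, P* = 1.45/0.0132 = 110; it rises from 57.8.

P* ≈ 110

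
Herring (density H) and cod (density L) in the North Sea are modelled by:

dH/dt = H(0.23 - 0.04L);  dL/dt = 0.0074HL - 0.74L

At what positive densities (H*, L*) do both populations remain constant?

Set dL/dt = 0 with L > 0: 0.0074H - 0.74 = 0, so H* = 0.74/0.0074 = 100.
Set dH/dt = 0 with H > 0: 0.23 - 0.04L = 0, so L* = 0.23/0.04 = 5.75.

H* ≈ 100, L* ≈ 5.75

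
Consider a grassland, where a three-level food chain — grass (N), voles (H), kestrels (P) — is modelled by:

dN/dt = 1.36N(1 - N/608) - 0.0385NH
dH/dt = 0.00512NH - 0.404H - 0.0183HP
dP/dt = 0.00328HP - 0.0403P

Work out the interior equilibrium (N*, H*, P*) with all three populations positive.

N* ≈ 397, H* ≈ 12.3, P* ≈ 88.9

From dP/dt = 0: 0.00328H* = 0.0403, so H* = 12.3.
From dN/dt = 0: 1.36(1 - N*/608) = 0.0385·12.3, giving N* = 608·(1 - 0.348) = 397.
From dH/dt = 0: 0.00512·397 - 0.404 = 0.0183P*, so P* = 1.63/0.0183 = 88.9.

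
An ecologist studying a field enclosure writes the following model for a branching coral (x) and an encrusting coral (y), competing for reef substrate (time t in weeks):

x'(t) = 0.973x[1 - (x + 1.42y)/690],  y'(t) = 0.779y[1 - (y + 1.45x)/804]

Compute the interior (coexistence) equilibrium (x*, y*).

Setting both brackets to zero gives the nullclines x + 1.42y = 690 and 1.45x + y = 804.
Substituting y = 804 - 1.45x into the first: x(1 - 1.42·1.45) = 690 - 1.42·804.
So x* = -452/-1.06 = 427, and then y* = 804 - 1.45·427 = 186.

x* ≈ 427, y* ≈ 186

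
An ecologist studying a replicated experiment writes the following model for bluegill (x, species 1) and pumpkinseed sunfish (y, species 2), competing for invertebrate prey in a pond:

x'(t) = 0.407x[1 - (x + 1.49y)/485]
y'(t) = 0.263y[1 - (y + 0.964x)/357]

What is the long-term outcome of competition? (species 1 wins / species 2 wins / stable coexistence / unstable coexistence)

unstable coexistence (outcome depends on initial conditions)

Compare the nullcline intercepts: K1/α12 = 485/1.49 = 326 < K2 = 357; K2/α21 = 357/0.964 = 370 < K1 = 485.
Since both are reversed, neither can invade when rare; the interior point is a saddle.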